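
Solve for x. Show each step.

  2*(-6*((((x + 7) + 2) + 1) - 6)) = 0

Step 1. [2*(-6*((((x + 7) + 2) + 1) - 6)) = 0] 2·(inner) — divide through by 2, so div: -6*((((x + 7) + 2) + 1) - 6) = 0.
Step 2. [-6*((((x + 7) + 2) + 1) - 6) = 0] leading coefficient -6: divide by -6, so div: (((x + 7) + 2) + 1) - 6 = 0.
Step 3. [(((x + 7) + 2) + 1) - 6 = 0] 6 comes off first (add 6). So sub: ((x + 7) + 2) + 1 = 6.
Step 4. [((x + 7) + 2) + 1 = 6] the outer +1 inverts by subtracting 1. So sub: (x + 7) + 2 = 5.
Step 5. [(x + 7) + 2 = 5] the outer +2 inverts by subtracting 2 ⇒ sub: x + 7 = 3.
Step 6. [x + 7 = 3] +7 is outermost — subtract 7 both sides. So sub: x = -4.

Answer: x ∈ {-4}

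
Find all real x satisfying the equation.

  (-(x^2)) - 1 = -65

Step 1. [(-(x^2)) - 1 = -65] add 1: x sits inside (… - 1) ⇒ sub: -(x^2) = -64.
Step 2. [-(x^2) = -64] leading − — multiply by −1, so neg: x^2 = 64.
Step 3. [x^2 = 64] 64 ≥ 0, LHS is (·)² — take ±√. So sqrt: x = 8 or -8.

Answer: x ∈ {-8, 8}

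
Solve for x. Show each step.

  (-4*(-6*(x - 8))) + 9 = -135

Step 1. [(-4*(-6*(x - 8))) + 9 = -135] 9 comes off first (subtract 9). So sub: -4*(-6*(x - 8)) = -144.
Step 2. [-4*(-6*(x - 8)) = -144] -4·(inner) — divide through by -4, so div: -6*(x - 8) = 36.
Step 3. [-6*(x - 8) = 36] divide by the outer -6 ⇒ div: x - 8 = -6.
Step 4. [x - 8 = -6] peel the -8: add 8 from each side. So sub: x = 2.

Answer: x ∈ {2}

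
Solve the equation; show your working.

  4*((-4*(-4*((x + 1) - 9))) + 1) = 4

Step 1. [4*((-4*(-4*((x + 1) - 9))) + 1) = 4] 4 out front; divide by 4 ⇒ div: (-4*(-4*((x + 1) - 9))) + 1 = 1.
Step 2. [(-4*(-4*((x + 1) - 9))) + 1 = 1] peel the +1: subtract 1 from each side. So sub: -4*(-4*((x + 1) - 9)) = 0.
Step 3. [-4*(-4*((x + 1) - 9)) = 0] -4·(inner) — divide through by -4, so div: -4*((x + 1) - 9) = 0.
Step 4. [-4*((x + 1) - 9) = 0] LHS = -4·(…); ÷-4 both sides ⇒ div: (x + 1) - 9 = 0.
Step 5. [(x + 1) - 9 = 0] 9 comes off first (add 9) ⇒ sub: x + 1 = 9.
Step 6. [x + 1 = 9] subtract 1: x sits inside (… + 1), so sub: x = 8.

Answer: x ∈ {8}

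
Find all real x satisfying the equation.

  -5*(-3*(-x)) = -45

Step 1. [-5*(-3*(-x)) = -45] -5 out front; divide by -5 ⇒ div: -3*(-x) = 9.
Step 2. [-3*(-x) = 9] divide by the outer -3 ⇒ div: -x = -3.
Step 3. [-x = -3] leading − — multiply by −1. So neg: x = 3.

Answer: x ∈ {3}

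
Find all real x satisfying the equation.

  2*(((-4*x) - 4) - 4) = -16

Step 1. [2*(((-4*x) - 4) - 4) = -16] divide by the outer 2, so div: ((-4*x) - 4) - 4 = -8.
Step 2. [((-4*x) - 4) - 4 = -8] the outer -4 inverts by adding 4, so sub: (-4*x) - 4 = -4.
Step 3. [(-4*x) - 4 = -4] -4 | LHS and -4 | -4: pull -4 out ⇒ factor: x + 1 = 1.
Step 4. [x + 1 = 1] 1 comes off first (subtract 1). So sub: x = 0.

Answer: x ∈ {0}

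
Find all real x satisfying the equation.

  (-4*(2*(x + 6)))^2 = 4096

Step 1. [(-4*(2*(x + 6)))^2 = 4096] √ both sides: 4096 ≥ 0 gives two branches. So sqrt: -4*(2*(x + 6)) = 64 or -64.
Step 2. [-4*(2*(x + 6)) = 64 or -64] LHS = -4·(…); ÷-4 both sides, so div: 2*(x + 6) = -16 or 16.
Step 3. [2*(x + 6) = -16 or 16] divide by the outer 2 ⇒ div: x + 6 = -8 or 8.
Step 4. [x + 6 = -8 or 8] 6 comes off first (subtract 6) ⇒ sub: x = -14 or 2.

Answer: x ∈ {-14, 2}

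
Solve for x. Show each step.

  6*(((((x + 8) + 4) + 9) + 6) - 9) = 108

Step 1. [6*(((((x + 8) + 4) + 9) + 6) - 9) = 108] LHS = 6·(…); ÷6 both sides, so div: ((((x + 8) + 4) + 9) + 6) - 9 = 18.
Step 2. [((((x + 8) + 4) + 9) + 6) - 9 = 18] the outer -9 inverts by adding 9, so sub: (((x + 8) + 4) + 9) + 6 = 27.
Step 3. [(((x + 8) + 4) + 9) + 6 = 27] peel the +6: subtract 6 from each side, so sub: ((x + 8) + 4) + 9 = 21.
Step 4. [((x + 8) + 4) + 9 = 21] peel the +9: subtract 9 from each side ⇒ sub: (x + 8) + 4 = 12.
Step 5. [(x + 8) + 4 = 12] +4 is outermost — subtract 4 both sides, so sub: x + 8 = 8.
Step 6. [x + 8 = 8] the outer +8 inverts by subtracting 8, so sub: x = 0.

Answer: x ∈ {0}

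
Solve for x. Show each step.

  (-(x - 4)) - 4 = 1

Step 1. [(-(x - 4)) - 4 = 1] -4 is outermost — add 4 both sides, so sub: -(x - 4) = 5.
Step 2. [-(x - 4) = 5] leading − — multiply by −1, so neg: x - 4 = -5.
Step 3. [x - 4 = -5] the outer -4 inverts by adding 4, so sub: x = -1.

Answer: x ∈ {-1}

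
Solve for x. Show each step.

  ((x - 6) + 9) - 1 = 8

Step 1. [((x - 6) + 9) - 1 = 8] peel the -1: add 1 from each side ⇒ sub: (x - 6) + 9 = 9.
Step 2. [(x - 6) + 9 = 9] peel the +9: subtract 9 from each side, so sub: x - 6 = 0.
Step 3. [x - 6 = 0] peel the -6: add 6 from each side. So sub: x = 6.

Answer: x ∈ {6}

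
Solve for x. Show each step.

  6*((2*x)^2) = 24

Step 1. [6*((2*x)^2) = 24] divide by the outer 6. So div: (2*x)^2 = 4.
Step 2. [(2*x)^2 = 4] 4 ≥ 0, LHS is (·)² — take ±√, so sqrt: 2*x = 2 or -2.
Step 3. [2*x = 2 or -2] 2 out front; divide by 2 ⇒ div: x = 1 or -1.

Answer: x ∈ {-1, 1}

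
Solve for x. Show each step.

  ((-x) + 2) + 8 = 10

Step 1. [((-x) + 2) + 8 = 10] peel the +8: subtract 8 from each side. So sub: (-x) + 2 = 2.
Step 2. [(-x) + 2 = 2] subtract 2: x sits inside (… + 2), so sub: -x = 0.
Step 3. [-x = 0] leading − — multiply by −1 ⇒ neg: x = 0.

Answer: x ∈ {0}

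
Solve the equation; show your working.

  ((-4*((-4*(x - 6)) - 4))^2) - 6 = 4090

Step 1. [((-4*((-4*(x - 6)) - 4))^2) - 6 = 4090] the outer -6 inverts by adding 6. So sub: (-4*((-4*(x - 6)) - 4))^2 = 4096.
Step 2. [(-4*((-4*(x - 6)) - 4))^2 = 4096] 4096 ≥ 0, LHS is (·)² — take ±√ ⇒ sqrt: -4*((-4*(x - 6)) - 4) = 64 or -64.
Step 3. [-4*((-4*(x - 6)) - 4) = 64 or -64] LHS = -4·(…); ÷-4 both sides ⇒ div: (-4*(x - 6)) - 4 = -16 or 16.
Step 4. [(-4*(x - 6)) - 4 = -16 or 16] add 4: x sits inside (… - 4), so sub: -4*(x - 6) = -12 or 20.
Step 5. [-4*(x - 6) = -12 or 20] divide by the outer -4 ⇒ div: x - 6 = 3 or -5.
Step 6. [x - 6 = 3 or -5] -6 is outermost — add 6 both sides ⇒ sub: x = 9 or 1.

Answer: x ∈ {1, 9}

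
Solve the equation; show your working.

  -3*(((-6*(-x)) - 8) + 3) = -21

Step 1. [-3*(((-6*(-x)) - 8) + 3) = -21] divide by the outer -3, so div: ((-6*(-x)) - 8) + 3 = 7.
Step 2. [((-6*(-x)) - 8) + 3 = 7] the outer +3 inverts by subtracting 3. So sub: (-6*(-x)) - 8 = 4.
Step 3. [(-6*(-x)) - 8 = 4] the outer -8 inverts by adding 8, so sub: -6*(-x) = 12.
Step 4. [-6*(-x) = 12] leading coefficient -6: divide by -6, so div: -x = -2.
Step 5. [-x = -2] flip signs both sides, so neg: x = 2.

Answer: x ∈ {2}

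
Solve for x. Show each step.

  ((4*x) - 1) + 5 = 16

Step 1. [((4*x) - 1) + 5 = 16] subtract 5: x sits inside (… + 5), so sub: (4*x) - 1 = 11.
Step 2. [(4*x) - 1 = 11] peel the -1: add 1 from each side. So sub: 4*x = 12.
Step 3. [4*x = 12] 4 out front; divide by 4 ⇒ div: x = 3.

Answer: x ∈ {3}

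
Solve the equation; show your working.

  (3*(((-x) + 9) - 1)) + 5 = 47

Step 1. [(3*(((-x) + 9) - 1)) + 5 = 47] subtract 5: x sits inside (… + 5) ⇒ sub: 3*(((-x) + 9) - 1) = 42.
Step 2. [3*(((-x) + 9) - 1) = 42] LHS = 3·(…); ÷3 both sides ⇒ div: ((-x) + 9) - 1 = 14.
Step 3. [((-x) + 9) - 1 = 14] add 1: x sits inside (… - 1), so sub: (-x) + 9 = 15.
Step 4. [(-x) + 9 = 15] 9 comes off first (subtract 9). So sub: -x = 6.
Step 5. [-x = 6] LHS negated; negate both sides. So neg: x = -6.

Answer: x ∈ {-6}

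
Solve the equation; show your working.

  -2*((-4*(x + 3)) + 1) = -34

Step 1. [-2*((-4*(x + 3)) + 1) = -34] -2·(inner) — divide through by -2. So div: (-4*(x + 3)) + 1 = 17.
Step 2. [(-4*(x + 3)) + 1 = 17] +1 is outermost — subtract 1 both sides. So sub: -4*(x + 3) = 16.
Step 3. [-4*(x + 3) = 16] -4 out front; divide by -4. So div: x + 3 = -4.
Step 4. [x + 3 = -4] subtract 3: x sits inside (… + 3). So sub: x = -7.

Answer: x ∈ {-7}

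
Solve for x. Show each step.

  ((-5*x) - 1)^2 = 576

Step 1. [((-5*x) - 1)^2 = 576] √ both sides: 576 ≥ 0 gives two branches. So sqrt: (-5*x) - 1 = 24 or -24.
Step 2. [(-5*x) - 1 = 24 or -24] peel the -1: add 1 from each side ⇒ sub: -5*x = 25 or -23.
Step 3. [-5*x = 25 or -23] LHS = -5·(…); ÷-5 both sides ⇒ div: x = -5 or 23/5.

Answer: x ∈ {-5, 23/5}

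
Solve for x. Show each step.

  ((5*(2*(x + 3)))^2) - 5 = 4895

Step 1. [((5*(2*(x + 3)))^2) - 5 = 4895] add 5: x sits inside (… - 5), so sub: (5*(2*(x + 3)))^2 = 4900.
Step 2. [(5*(2*(x + 3)))^2 = 4900] 4900 ≥ 0, LHS is (·)² — take ±√ ⇒ sqrt: 5*(2*(x + 3)) = 70 or -70.
Step 3. [5*(2*(x + 3)) = 70 or -70] divide by the outer 5 ⇒ div: 2*(x + 3) = 14 or -14.
Step 4. [2*(x + 3) = 14 or -14] divide by the outer 2 ⇒ div: x + 3 = 7 or -7.
Step 5. [x + 3 = 7 or -7] +3 is outermost — subtract 3 both sides. So sub: x = 4 or -10.

Answer: x ∈ {-10, 4}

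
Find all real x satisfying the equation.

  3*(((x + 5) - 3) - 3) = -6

Step 1. [3*(((x + 5) - 3) - 3) = -6] LHS = 3·(…); ÷3 both sides, so div: ((x + 5) - 3) - 3 = -2.
Step 2. [((x + 5) - 3) - 3 = -2] add 3: x sits inside (… - 3), so sub: (x + 5) - 3 = 1.
Step 3. [(x + 5) - 3 = 1] peel the -3: add 3 from each side, so sub: x + 5 = 4.
Step 4. [x + 5 = 4] the outer +5 inverts by subtracting 5, so sub: x = -1.

Answer: x ∈ {-1}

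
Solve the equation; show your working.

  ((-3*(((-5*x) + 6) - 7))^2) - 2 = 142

Step 1. [((-3*(((-5*x) + 6) - 7))^2) - 2 = 142] add 2: x sits inside (… - 2) ⇒ sub: (-3*(((-5*x) + 6) - 7))^2 = 144.
Step 2. [(-3*(((-5*x) + 6) - 7))^2 = 144] LHS squared, RHS 144 ≥ 0: apply √ (±) ⇒ sqrt: -3*(((-5*x) + 6) - 7) = 12 or -12.
Step 3. [-3*(((-5*x) + 6) - 7) = 12 or -12] -3·(inner) — divide through by -3 ⇒ div: ((-5*x) + 6) - 7 = -4 or 4.
Step 4. [((-5*x) + 6) - 7 = -4 or 4] 7 comes off first (add 7). So sub: (-5*x) + 6 = 3 or 11.
Step 5. [(-5*x) + 6 = 3 or 11] subtract 6: x sits inside (… + 6), so sub: -5*x = -3 or 5.
Step 6. [-5*x = -3 or 5] -5·(inner) — divide through by -5, so div: x = 3/5 or -1.

Answer: x ∈ {-1, 3/5}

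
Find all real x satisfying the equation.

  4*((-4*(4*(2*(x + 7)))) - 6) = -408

Step 1. [4*((-4*(4*(2*(x + 7)))) - 6) = -408] 4·(inner) — divide through by 4. So div: (-4*(4*(2*(x + 7)))) - 6 = -102.
Step 2. [(-4*(4*(2*(x + 7)))) - 6 = -102] -6 is outermost — add 6 both sides, so sub: -4*(4*(2*(x + 7))) = -96.
Step 3. [-4*(4*(2*(x + 7))) = -96] -4·(inner) — divide through by -4, so div: 4*(2*(x + 7)) = 24.
Step 4. [4*(2*(x + 7)) = 24] 4·(inner) — divide through by 4. So div: 2*(x + 7) = 6.
Step 5. [2*(x + 7) = 6] 2·(inner) — divide through by 2. So div: x + 7 = 3.
Step 6. [x + 7 = 3] +7 is outermost — subtract 7 both sides. So sub: x = -4.

Answer: x ∈ {-4}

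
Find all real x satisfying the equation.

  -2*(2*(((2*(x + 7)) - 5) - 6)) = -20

Step 1. [-2*(2*(((2*(x + 7)) - 5) - 6)) = -20] -2 out front; divide by -2 ⇒ div: 2*(((2*(x + 7)) - 5) - 6) = 10.
Step 2. [2*(((2*(x + 7)) - 5) - 6) = 10] leading coefficient 2: divide by 2, so div: ((2*(x + 7)) - 5) - 6 = 5.
Step 3. [((2*(x + 7)) - 5) - 6 = 5] the outer -6 inverts by adding 6 ⇒ sub: (2*(x + 7)) - 5 = 11.
Step 4. [(2*(x + 7)) - 5 = 11] the outer -5 inverts by adding 5, so sub: 2*(x + 7) = 16.
Step 5. [2*(x + 7) = 16] LHS = 2·(…); ÷2 both sides. So div: x + 7 = 8.
Step 6. [x + 7 = 8] +7 is outermost — subtract 7 both sides ⇒ sub: x = 1.

Answer: x ∈ {1}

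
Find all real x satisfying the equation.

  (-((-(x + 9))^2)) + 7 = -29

Step 1. [(-((-(x + 9))^2)) + 7 = -29] the outer +7 inverts by subtracting 7. So sub: -((-(x + 9))^2) = -36.
Step 2. [-((-(x + 9))^2) = -36] flip signs both sides ⇒ neg: (-(x + 9))^2 = 36.
Step 3. [(-(x + 9))^2 = 36] 36 ≥ 0, LHS is (·)² — take ±√, so sqrt: -(x + 9) = 6 or -6.
Step 4. [-(x + 9) = 6 or -6] flip signs both sides. So neg: x + 9 = -6 or 6.
Step 5. [x + 9 = -6 or 6] subtract 9: x sits inside (… + 9). So sub: x = -15 or -3.

Answer: x ∈ {-15, -3}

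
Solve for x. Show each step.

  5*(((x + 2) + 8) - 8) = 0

Step 1. [5*(((x + 2) + 8) - 8) = 0] divide by the outer 5. So div: ((x + 2) + 8) - 8 = 0.
Step 2. [((x + 2) + 8) - 8 = 0] add 8: x sits inside (… - 8) ⇒ sub: (x + 2) + 8 = 8.
Step 3. [(x + 2) + 8 = 8] 8 comes off first (subtract 8). So sub: x + 2 = 0.
Step 4. [x + 2 = 0] 2 comes off first (subtract 2). So sub: x = -2.

Answer: x ∈ {-2}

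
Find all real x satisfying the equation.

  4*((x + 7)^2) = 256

Step 1. [4*((x + 7)^2) = 256] leading coefficient 4: divide by 4. So div: (x + 7)^2 = 64.
Step 2. [(x + 7)^2 = 64] 64 ≥ 0, LHS is (·)² — take ±√ ⇒ sqrt: x + 7 = 8 or -8.
Step 3. [x + 7 = 8 or -8] 7 comes off first (subtract 7). So sub: x = 1 or -15.

Answer: x ∈ {-15, 1}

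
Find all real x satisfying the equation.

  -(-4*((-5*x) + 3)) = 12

Step 1. [-(-4*((-5*x) + 3)) = 12] LHS negated; negate both sides. So neg: -4*((-5*x) + 3) = -12.
Step 2. [-4*((-5*x) + 3) = -12] leading coefficient -4: divide by -4, so div: (-5*x) + 3 = 3.
Step 3. [(-5*x) + 3 = 3] 3 comes off first (subtract 3), so sub: -5*x = 0.
Step 4. [-5*x = 0] leading coefficient -5: divide by -5. So div: x = 0.

Answer: x ∈ {0}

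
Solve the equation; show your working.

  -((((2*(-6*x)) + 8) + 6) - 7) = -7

Step 1. [-((((2*(-6*x)) + 8) + 6) - 7) = -7] flip signs both sides, so neg: (((2*(-6*x)) + 8) + 6) - 7 = 7.
Step 2. [(((2*(-6*x)) + 8) + 6) - 7 = 7] add 7: x sits inside (… - 7) ⇒ sub: ((2*(-6*x)) + 8) + 6 = 14.
Step 3. [((2*(-6*x)) + 8) + 6 = 14] subtract 6: x sits inside (… + 6) ⇒ sub: (2*(-6*x)) + 8 = 8.
Step 4. [(2*(-6*x)) + 8 = 8] +8 is outermost — subtract 8 both sides, so sub: 2*(-6*x) = 0.
Step 5. [2*(-6*x) = 0] 2·(inner) — divide through by 2 ⇒ div: -6*x = 0.
Step 6. [-6*x = 0] divide by the outer -6, so div: x = 0.

Answer: x ∈ {0}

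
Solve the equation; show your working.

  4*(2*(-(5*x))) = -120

Step 1. [4*(2*(-(5*x))) = -120] leading coefficient 4: divide by 4 ⇒ div: 2*(-(5*x)) = -30.
Step 2. [2*(-(5*x)) = -30] LHS = 2·(…); ÷2 both sides, so div: -(5*x) = -15.
Step 3. [-(5*x) = -15] flip signs both sides. So neg: 5*x = 15.
Step 4. [5*x = 15] 5 out front; divide by 5. So div: x = 3.

Answer: x ∈ {3}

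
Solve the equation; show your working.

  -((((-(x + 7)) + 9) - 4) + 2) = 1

Step 1. [-((((-(x + 7)) + 9) - 4) + 2) = 1] leading − — multiply by −1. So neg: (((-(x + 7)) + 9) - 4) + 2 = -1.
Step 2. [(((-(x + 7)) + 9) - 4) + 2 = -1] peel the +2: subtract 2 from each side. So sub: ((-(x + 7)) + 9) - 4 = -3.
Step 3. [((-(x + 7)) + 9) - 4 = -3] 4 comes off first (add 4), so sub: (-(x + 7)) + 9 = 1.
Step 4. [(-(x + 7)) + 9 = 1] subtract 9: x sits inside (… + 9). So sub: -(x + 7) = -8.
Step 5. [-(x + 7) = -8] LHS negated; negate both sides ⇒ neg: x + 7 = 8.
Step 6. [x + 7 = 8] +7 is outermost — subtract 7 both sides. So sub: x = 1.

Answer: x ∈ {1}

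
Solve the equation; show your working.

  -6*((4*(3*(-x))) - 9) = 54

Step 1. [-6*((4*(3*(-x))) - 9) = 54] leading coefficient -6: divide by -6 ⇒ div: (4*(3*(-x))) - 9 = -9.
Step 2. [(4*(3*(-x))) - 9 = -9] the outer -9 inverts by adding 9. So sub: 4*(3*(-x)) = 0.
Step 3. [4*(3*(-x)) = 0] 4·(inner) — divide through by 4. So div: 3*(-x) = 0.
Step 4. [3*(-x) = 0] 3·(inner) — divide through by 3. So div: -x = 0.
Step 5. [-x = 0] leading − — multiply by −1, so neg: x = 0.

Answer: x ∈ {0}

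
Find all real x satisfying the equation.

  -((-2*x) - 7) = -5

Step 1. [-((-2*x) - 7) = -5] LHS negated; negate both sides, so neg: (-2*x) - 7 = 5.
Step 2. [(-2*x) - 7 = 5] the outer -7 inverts by adding 7, so sub: -2*x = 12.
Step 3. [-2*x = 12] -2·(inner) — divide through by -2 ⇒ div: x = -6.

Answer: x ∈ {-6}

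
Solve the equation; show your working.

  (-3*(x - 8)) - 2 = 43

Step 1. [(-3*(x - 8)) - 2 = 43] peel the -2: add 2 from each side. So sub: -3*(x - 8) = 45.
Step 2. [-3*(x - 8) = 45] -3 out front; divide by -3. So div: x - 8 = -15.
Step 3. [x - 8 = -15] 8 comes off first (add 8). So sub: x = -7.

Answer: x ∈ {-7}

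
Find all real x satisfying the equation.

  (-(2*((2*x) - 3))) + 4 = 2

Step 1. [(-(2*((2*x) - 3))) + 4 = 2] 4 comes off first (subtract 4) ⇒ sub: -(2*((2*x) - 3)) = -2.
Step 2. [-(2*((2*x) - 3)) = -2] LHS negated; negate both sides. So neg: 2*((2*x) - 3) = 2.
Step 3. [2*((2*x) - 3) = 2] divide by the outer 2, so div: (2*x) - 3 = 1.
Step 4. [(2*x) - 3 = 1] add 3: x sits inside (… - 3), so sub: 2*x = 4.
Step 5. [2*x = 4] 2·(inner) — divide through by 2, so div: x = 2.

Answer: x ∈ {2}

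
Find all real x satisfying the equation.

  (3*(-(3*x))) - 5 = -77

Step 1. [(3*(-(3*x))) - 5 = -77] the outer -5 inverts by adding 5 ⇒ sub: 3*(-(3*x)) = -72.
Step 2. [3*(-(3*x)) = -72] 3 out front; divide by 3 ⇒ div: -(3*x) = -24.
Step 3. [-(3*x) = -24] LHS negated; negate both sides, so neg: 3*x = 24.
Step 4. [3*x = 24] divide by the outer 3 ⇒ div: x = 8.

Answer: x ∈ {8}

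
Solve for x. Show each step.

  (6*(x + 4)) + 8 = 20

Step 1. [(6*(x + 4)) + 8 = 20] the outer +8 inverts by subtracting 8, so sub: 6*(x + 4) = 12.
Step 2. [6*(x + 4) = 12] 6·(inner) — divide through by 6 ⇒ div: x + 4 = 2.
Step 3. [x + 4 = 2] 4 comes off first (subtract 4), so sub: x = -2.

Answer: x ∈ {-2}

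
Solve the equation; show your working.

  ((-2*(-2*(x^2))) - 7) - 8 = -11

Step 1. [((-2*(-2*(x^2))) - 7) - 8 = -11] -8 is outermost — add 8 both sides ⇒ sub: (-2*(-2*(x^2))) - 7 = -3.
Step 2. [(-2*(-2*(x^2))) - 7 = -3] -7 is outermost — add 7 both sides. So sub: -2*(-2*(x^2)) = 4.
Step 3. [-2*(-2*(x^2)) = 4] leading coefficient -2: divide by -2. So div: -2*(x^2) = -2.
Step 4. [-2*(x^2) = -2] -2 out front; divide by -2. So div: x^2 = 1.
Step 5. [x^2 = 1] √ both sides: 1 ≥ 0 gives two branches, so sqrt: x = 1 or -1.

Answer: x ∈ {-1, 1}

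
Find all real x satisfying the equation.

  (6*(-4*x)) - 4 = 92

Step 1. [(6*(-4*x)) - 4 = 92] the outer -4 inverts by adding 4 ⇒ sub: 6*(-4*x) = 96.
Step 2. [6*(-4*x) = 96] 6·(inner) — divide through by 6. So div: -4*x = 16.
Step 3. [-4*x = 16] leading coefficient -4: divide by -4 ⇒ div: x = -4.

Answer: x ∈ {-4}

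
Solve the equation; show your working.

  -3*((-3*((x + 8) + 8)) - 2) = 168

Step 1. [-3*((-3*((x + 8) + 8)) - 2) = 168] -3 out front; divide by -3. So div: (-3*((x + 8) + 8)) - 2 = -56.
Step 2. [(-3*((x + 8) + 8)) - 2 = -56] -2 is outermost — add 2 both sides, so sub: -3*((x + 8) + 8) = -54.
Step 3. [-3*((x + 8) + 8) = -54] divide by the outer -3, so div: (x + 8) + 8 = 18.
Step 4. [(x + 8) + 8 = 18] peel the +8: subtract 8 from each side ⇒ sub: x + 8 = 10.
Step 5. [x + 8 = 10] subtract 8: x sits inside (… + 8) ⇒ sub: x = 2.

Answer: x ∈ {2}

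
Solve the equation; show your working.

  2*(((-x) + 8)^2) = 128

Step 1. [2*(((-x) + 8)^2) = 128] LHS = 2·(…); ÷2 both sides, so div: ((-x) + 8)^2 = 64.
Step 2. [((-x) + 8)^2 = 64] LHS squared, RHS 64 ≥ 0: apply √ (±). So sqrt: (-x) + 8 = 8 or -8.
Step 3. [(-x) + 8 = 8 or -8] 8 comes off first (subtract 8). So sub: -x = 0 or -16.
Step 4. [-x = 0 or -16] leading − — multiply by −1. So neg: x = 0 or 16.

Answer: x ∈ {0, 16}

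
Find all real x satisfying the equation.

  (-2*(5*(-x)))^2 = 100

Step 1. [(-2*(5*(-x)))^2 = 100] 100 ≥ 0, LHS is (·)² — take ±√. So sqrt: -2*(5*(-x)) = 10 or -10.
Step 2. [-2*(5*(-x)) = 10 or -10] divide by the outer -2 ⇒ div: 5*(-x) = -5 or 5.
Step 3. [5*(-x) = -5 or 5] 5 out front; divide by 5 ⇒ div: -x = -1 or 1.
Step 4. [-x = -1 or 1] flip signs both sides ⇒ neg: x = 1 or -1.

Answer: x ∈ {-1, 1}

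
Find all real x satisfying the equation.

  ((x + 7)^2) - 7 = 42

Step 1. [((x + 7)^2) - 7 = 42] -7 is outermost — add 7 both sides ⇒ sub: (x + 7)^2 = 49.
Step 2. [(x + 7)^2 = 49] 49 ≥ 0, LHS is (·)² — take ±√ ⇒ sqrt: x + 7 = 7 or -7.
Step 3. [x + 7 = 7 or -7] +7 is outermost — subtract 7 both sides. So sub: x = 0 or -14.

Answer: x ∈ {-14, 0}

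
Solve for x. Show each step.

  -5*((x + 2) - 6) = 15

Step 1. [-5*((x + 2) - 6) = 15] divide by the outer -5, so div: (x + 2) - 6 = -3.
Step 2. [(x + 2) - 6 = -3] 6 comes off first (add 6), so sub: x + 2 = 3.
Step 3. [x + 2 = 3] the outer +2 inverts by subtracting 2. So sub: x = 1.

Answer: x ∈ {1}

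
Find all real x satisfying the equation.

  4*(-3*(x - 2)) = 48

Step 1. [4*(-3*(x - 2)) = 48] 4·(inner) — divide through by 4 ⇒ div: -3*(x - 2) = 12.
Step 2. [-3*(x - 2) = 12] LHS = -3·(…); ÷-3 both sides. So div: x - 2 = -4.
Step 3. [x - 2 = -4] -2 is outermost — add 2 both sides, so sub: x = -2.

Answer: x ∈ {-2}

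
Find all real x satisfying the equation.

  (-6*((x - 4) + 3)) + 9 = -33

Step 1. [(-6*((x - 4) + 3)) + 9 = -33] subtract 9: x sits inside (… + 9) ⇒ sub: -6*((x - 4) + 3) = -42.
Step 2. [-6*((x - 4) + 3) = -42] divide by the outer -6. So div: (x - 4) + 3 = 7.
Step 3. [(x - 4) + 3 = 7] the outer +3 inverts by subtracting 3, so sub: x - 4 = 4.
Step 4. [x - 4 = 4] 4 comes off first (add 4), so sub: x = 8.

Answer: x ∈ {8}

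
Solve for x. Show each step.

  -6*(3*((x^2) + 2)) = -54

Step 1. [-6*(3*((x^2) + 2)) = -54] leading coefficient -6: divide by -6, so div: 3*((x^2) + 2) = 9.
Step 2. [3*((x^2) + 2) = 9] 3·(inner) — divide through by 3. So div: (x^2) + 2 = 3.
Step 3. [(x^2) + 2 = 3] peel the +2: subtract 2 from each side ⇒ sub: x^2 = 1.
Step 4. [x^2 = 1] √ both sides: 1 ≥ 0 gives two branches ⇒ sqrt: x = 1 or -1.

Answer: x ∈ {-1, 1}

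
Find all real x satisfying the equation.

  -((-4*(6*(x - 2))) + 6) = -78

Step 1. [-((-4*(6*(x - 2))) + 6) = -78] flip signs both sides ⇒ neg: (-4*(6*(x - 2))) + 6 = 78.
Step 2. [(-4*(6*(x - 2))) + 6 = 78] subtract 6: x sits inside (… + 6), so sub: -4*(6*(x - 2)) = 72.
Step 3. [-4*(6*(x - 2)) = 72] -4·(inner) — divide through by -4 ⇒ div: 6*(x - 2) = -18.
Step 4. [6*(x - 2) = -18] 6·(inner) — divide through by 6. So div: x - 2 = -3.
Step 5. [x - 2 = -3] the outer -2 inverts by adding 2 ⇒ sub: x = -1.

Answer: x ∈ {-1}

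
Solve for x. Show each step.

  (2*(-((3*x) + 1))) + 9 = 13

Step 1. [(2*(-((3*x) + 1))) + 9 = 13] the outer +9 inverts by subtracting 9, so sub: 2*(-((3*x) + 1)) = 4.
Step 2. [2*(-((3*x) + 1)) = 4] 2 out front; divide by 2, so div: -((3*x) + 1) = 2.
Step 3. [-((3*x) + 1) = 2] leading − — multiply by −1 ⇒ neg: (3*x) + 1 = -2.
Step 4. [(3*x) + 1 = -2] 1 comes off first (subtract 1), so sub: 3*x = -3.
Step 5. [3*x = -3] 3·(inner) — divide through by 3. So div: x = -1.

Answer: x ∈ {-1}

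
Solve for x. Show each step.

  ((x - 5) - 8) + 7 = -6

Step 1. [((x - 5) - 8) + 7 = -6] 7 comes off first (subtract 7). So sub: (x - 5) - 8 = -13.
Step 2. [(x - 5) - 8 = -13] -8 is outermost — add 8 both sides, so sub: x - 5 = -5.
Step 3. [x - 5 = -5] 5 comes off first (add 5) ⇒ sub: x = 0.

Answer: x ∈ {0}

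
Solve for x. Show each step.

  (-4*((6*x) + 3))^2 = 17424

Step 1. [(-4*((6*x) + 3))^2 = 17424] 17424 ≥ 0, LHS is (·)² — take ±√, so sqrt: -4*((6*x) + 3) = 132 or -132.
Step 2. [-4*((6*x) + 3) = 132 or -132] divide by the outer -4 ⇒ div: (6*x) + 3 = -33 or 33.
Step 3. [(6*x) + 3 = -33 or 33] the outer +3 inverts by subtracting 3. So sub: 6*x = -36 or 30.
Step 4. [6*x = -36 or 30] divide by the outer 6, so div: x = -6 or 5.

Answer: x ∈ {-6, 5}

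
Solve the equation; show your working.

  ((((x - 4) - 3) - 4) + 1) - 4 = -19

Step 1. [((((x - 4) - 3) - 4) + 1) - 4 = -19] peel the -4: add 4 from each side ⇒ sub: (((x - 4) - 3) - 4) + 1 = -15.
Step 2. [(((x - 4) - 3) - 4) + 1 = -15] 1 comes off first (subtract 1) ⇒ sub: ((x - 4) - 3) - 4 = -16.
Step 3. [((x - 4) - 3) - 4 = -16] 4 comes off first (add 4). So sub: (x - 4) - 3 = -12.
Step 4. [(x - 4) - 3 = -12] peel the -3: add 3 from each side, so sub: x - 4 = -9.
Step 5. [x - 4 = -9] the outer -4 inverts by adding 4, so sub: x = -5.

Answer: x ∈ {-5}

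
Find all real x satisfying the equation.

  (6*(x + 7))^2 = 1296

Step 1. [(6*(x + 7))^2 = 1296] 1296 ≥ 0, LHS is (·)² — take ±√. So sqrt: 6*(x + 7) = 36 or -36.
Step 2. [6*(x + 7) = 36 or -36] 6 out front; divide by 6, so div: x + 7 = 6 or -6.
Step 3. [x + 7 = 6 or -6] 7 comes off first (subtract 7), so sub: x = -1 or -13.

Answer: x ∈ {-13, -1}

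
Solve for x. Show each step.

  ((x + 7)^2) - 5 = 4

Step 1. [((x + 7)^2) - 5 = 4] peel the -5: add 5 from each side, so sub: (x + 7)^2 = 9.
Step 2. [(x + 7)^2 = 9] 9 ≥ 0, LHS is (·)² — take ±√, so sqrt: x + 7 = 3 or -3.
Step 3. [x + 7 = 3 or -3] +7 is outermost — subtract 7 both sides. So sub: x = -4 or -10.

Answer: x ∈ {-10, -4}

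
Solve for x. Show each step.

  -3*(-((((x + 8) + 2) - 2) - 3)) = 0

Step 1. [-3*(-((((x + 8) + 2) - 2) - 3)) = 0] LHS = -3·(…); ÷-3 both sides. So div: -((((x + 8) + 2) - 2) - 3) = 0.
Step 2. [-((((x + 8) + 2) - 2) - 3) = 0] leading − — multiply by −1. So neg: (((x + 8) + 2) - 2) - 3 = 0.
Step 3. [(((x + 8) + 2) - 2) - 3 = 0] add 3: x sits inside (… - 3) ⇒ sub: ((x + 8) + 2) - 2 = 3.
Step 4. [((x + 8) + 2) - 2 = 3] the outer -2 inverts by adding 2. So sub: (x + 8) + 2 = 5.
Step 5. [(x + 8) + 2 = 5] 2 comes off first (subtract 2) ⇒ sub: x + 8 = 3.
Step 6. [x + 8 = 3] peel the +8: subtract 8 from each side. So sub: x = -5.

Answer: x ∈ {-5}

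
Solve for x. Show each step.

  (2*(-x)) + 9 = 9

Step 1. [(2*(-x)) + 9 = 9] +9 is outermost — subtract 9 both sides ⇒ sub: 2*(-x) = 0.
Step 2. [2*(-x) = 0] divide by the outer 2, so div: -x = 0.
Step 3. [-x = 0] leading − — multiply by −1, so neg: x = 0.

Answer: x ∈ {0}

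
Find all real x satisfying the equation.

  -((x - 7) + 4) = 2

Step 1. [-((x - 7) + 4) = 2] LHS negated; negate both sides. So neg: (x - 7) + 4 = -2.
Step 2. [(x - 7) + 4 = -2] peel the +4: subtract 4 from each side, so sub: x - 7 = -6.
Step 3. [x - 7 = -6] add 7: x sits inside (… - 7), so sub: x = 1.

Answer: x ∈ {1}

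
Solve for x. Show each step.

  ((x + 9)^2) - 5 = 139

Step 1. [((x + 9)^2) - 5 = 139] the outer -5 inverts by adding 5. So sub: (x + 9)^2 = 144.
Step 2. [(x + 9)^2 = 144] √ both sides: 144 ≥ 0 gives two branches. So sqrt: x + 9 = 12 or -12.
Step 3. [x + 9 = 12 or -12] the outer +9 inverts by subtracting 9 ⇒ sub: x = 3 or -21.

Answer: x ∈ {-21, 3}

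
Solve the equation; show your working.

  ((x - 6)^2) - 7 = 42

Step 1. [((x - 6)^2) - 7 = 42] peel the -7: add 7 from each side, so sub: (x - 6)^2 = 49.
Step 2. [(x - 6)^2 = 49] 49 ≥ 0, LHS is (·)² — take ±√. So sqrt: x - 6 = 7 or -7.
Step 3. [x - 6 = 7 or -7] -6 is outermost — add 6 both sides, so sub: x = 13 or -1.

Answer: x ∈ {-1, 13}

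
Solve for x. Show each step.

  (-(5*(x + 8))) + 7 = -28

Step 1. [(-(5*(x + 8))) + 7 = -28] subtract 7: x sits inside (… + 7). So sub: -(5*(x + 8)) = -35.
Step 2. [-(5*(x + 8)) = -35] LHS negated; negate both sides, so neg: 5*(x + 8) = 35.
Step 3. [5*(x + 8) = 35] leading coefficient 5: divide by 5, so div: x + 8 = 7.
Step 4. [x + 8 = 7] subtract 8: x sits inside (… + 8) ⇒ sub: x = -1.

Answer: x ∈ {-1}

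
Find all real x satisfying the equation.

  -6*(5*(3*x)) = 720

Step 1. [-6*(5*(3*x)) = 720] -6 out front; divide by -6, so div: 5*(3*x) = -120.
Step 2. [5*(3*x) = -120] leading coefficient 5: divide by 5. So div: 3*x = -24.
Step 3. [3*x = -24] divide by the outer 3 ⇒ div: x = -8.

Answer: x ∈ {-8}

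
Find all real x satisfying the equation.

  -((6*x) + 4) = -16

Step 1. [-((6*x) + 4) = -16] LHS negated; negate both sides, so neg: (6*x) + 4 = 16.
Step 2. [(6*x) + 4 = 16] the outer +4 inverts by subtracting 4 ⇒ sub: 6*x = 12.
Step 3. [6*x = 12] leading coefficient 6: divide by 6 ⇒ div: x = 2.

Answer: x ∈ {2}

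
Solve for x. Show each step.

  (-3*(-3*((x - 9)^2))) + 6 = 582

Step 1. [(-3*(-3*((x - 9)^2))) + 6 = 582] subtract 6: x sits inside (… + 6), so sub: -3*(-3*((x - 9)^2)) = 576.
Step 2. [-3*(-3*((x - 9)^2)) = 576] LHS = -3·(…); ÷-3 both sides ⇒ div: -3*((x - 9)^2) = -192.
Step 3. [-3*((x - 9)^2) = -192] -3 out front; divide by -3 ⇒ div: (x - 9)^2 = 64.
Step 4. [(x - 9)^2 = 64] √ both sides: 64 ≥ 0 gives two branches. So sqrt: x - 9 = 8 or -8.
Step 5. [x - 9 = 8 or -8] the outer -9 inverts by adding 9. So sub: x = 17 or 1.

Answer: x ∈ {1, 17}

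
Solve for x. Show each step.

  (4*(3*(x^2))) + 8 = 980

Step 1. [(4*(3*(x^2))) + 8 = 980] peel the +8: subtract 8 from each side, so sub: 4*(3*(x^2)) = 972.
Step 2. [4*(3*(x^2)) = 972] LHS = 4·(…); ÷4 both sides ⇒ div: 3*(x^2) = 243.
Step 3. [3*(x^2) = 243] LHS = 3·(…); ÷3 both sides, so div: x^2 = 81.
Step 4. [x^2 = 81] LHS squared, RHS 81 ≥ 0: apply √ (±). So sqrt: x = 9 or -9.

Answer: x ∈ {-9, 9}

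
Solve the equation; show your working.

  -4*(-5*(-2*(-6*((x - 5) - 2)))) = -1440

Step 1. [-4*(-5*(-2*(-6*((x - 5) - 2)))) = -1440] divide by the outer -4 ⇒ div: -5*(-2*(-6*((x - 5) - 2))) = 360.
Step 2. [-5*(-2*(-6*((x - 5) - 2))) = 360] divide by the outer -5. So div: -2*(-6*((x - 5) - 2)) = -72.
Step 3. [-2*(-6*((x - 5) - 2)) = -72] LHS = -2·(…); ÷-2 both sides, so div: -6*((x - 5) - 2) = 36.
Step 4. [-6*((x - 5) - 2) = 36] -6·(inner) — divide through by -6, so div: (x - 5) - 2 = -6.
Step 5. [(x - 5) - 2 = -6] the outer -2 inverts by adding 2 ⇒ sub: x - 5 = -4.
Step 6. [x - 5 = -4] peel the -5: add 5 from each side, so sub: x = 1.

Answer: x ∈ {1}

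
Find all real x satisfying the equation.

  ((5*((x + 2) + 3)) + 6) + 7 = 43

Step 1. [((5*((x + 2) + 3)) + 6) + 7 = 43] subtract 7: x sits inside (… + 7). So sub: (5*((x + 2) + 3)) + 6 = 36.
Step 2. [(5*((x + 2) + 3)) + 6 = 36] peel the +6: subtract 6 from each side. So sub: 5*((x + 2) + 3) = 30.
Step 3. [5*((x + 2) + 3) = 30] leading coefficient 5: divide by 5 ⇒ div: (x + 2) + 3 = 6.
Step 4. [(x + 2) + 3 = 6] the outer +3 inverts by subtracting 3, so sub: x + 2 = 3.
Step 5. [x + 2 = 3] the outer +2 inverts by subtracting 2. So sub: x = 1.

Answer: x ∈ {1}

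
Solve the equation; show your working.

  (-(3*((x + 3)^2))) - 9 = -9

Step 1. [(-(3*((x + 3)^2))) - 9 = -9] 9 comes off first (add 9), so sub: -(3*((x + 3)^2)) = 0.
Step 2. [-(3*((x + 3)^2)) = 0] flip signs both sides, so neg: 3*((x + 3)^2) = 0.
Step 3. [3*((x + 3)^2) = 0] LHS = 3·(…); ÷3 both sides ⇒ div: (x + 3)^2 = 0.
Step 4. [(x + 3)^2 = 0] 0 ≥ 0, LHS is (·)² — take ±√, so sqrt: x + 3 = 0.
Step 5. [x + 3 = 0] subtract 3: x sits inside (… + 3). So sub: x = -3.

Answer: x ∈ {-3}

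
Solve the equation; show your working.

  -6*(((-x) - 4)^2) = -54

Step 1. [-6*(((-x) - 4)^2) = -54] -6 out front; divide by -6. So div: ((-x) - 4)^2 = 9.
Step 2. [((-x) - 4)^2 = 9] 9 ≥ 0, LHS is (·)² — take ±√. So sqrt: (-x) - 4 = 3 or -3.
Step 3. [(-x) - 4 = 3 or -3] -4 is outermost — add 4 both sides, so sub: -x = 7 or 1.
Step 4. [-x = 7 or 1] leading − — multiply by −1. So neg: x = -7 or -1.

Answer: x ∈ {-7, -1}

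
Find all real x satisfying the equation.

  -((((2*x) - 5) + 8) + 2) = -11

Step 1. [-((((2*x) - 5) + 8) + 2) = -11] flip signs both sides. So neg: (((2*x) - 5) + 8) + 2 = 11.
Step 2. [(((2*x) - 5) + 8) + 2 = 11] subtract 2: x sits inside (… + 2), so sub: ((2*x) - 5) + 8 = 9.
Step 3. [((2*x) - 5) + 8 = 9] peel the +8: subtract 8 from each side. So sub: (2*x) - 5 = 1.
Step 4. [(2*x) - 5 = 1] add 5: x sits inside (… - 5), so sub: 2*x = 6.
Step 5. [2*x = 6] 2 out front; divide by 2 ⇒ div: x = 3.

Answer: x ∈ {3}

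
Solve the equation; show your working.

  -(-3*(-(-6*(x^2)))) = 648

Step 1. [-(-3*(-(-6*(x^2)))) = 648] flip signs both sides. So neg: -3*(-(-6*(x^2))) = -648.
Step 2. [-3*(-(-6*(x^2))) = -648] -3 out front; divide by -3 ⇒ div: -(-6*(x^2)) = 216.
Step 3. [-(-6*(x^2)) = 216] leading − — multiply by −1. So neg: -6*(x^2) = -216.
Step 4. [-6*(x^2) = -216] leading coefficient -6: divide by -6, so div: x^2 = 36.
Step 5. [x^2 = 36] 36 ≥ 0, LHS is (·)² — take ±√ ⇒ sqrt: x = 6 or -6.

Answer: x ∈ {-6, 6}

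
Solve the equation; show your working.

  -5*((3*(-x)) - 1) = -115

Step 1. [-5*((3*(-x)) - 1) = -115] -5·(inner) — divide through by -5. So div: (3*(-x)) - 1 = 23.
Step 2. [(3*(-x)) - 1 = 23] the outer -1 inverts by adding 1, so sub: 3*(-x) = 24.
Step 3. [3*(-x) = 24] LHS = 3·(…); ÷3 both sides ⇒ div: -x = 8.
Step 4. [-x = 8] leading − — multiply by −1 ⇒ neg: x = -8.

Answer: x ∈ {-8}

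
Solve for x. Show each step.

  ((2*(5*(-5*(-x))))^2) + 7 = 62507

Step 1. [((2*(5*(-5*(-x))))^2) + 7 = 62507] peel the +7: subtract 7 from each side. So sub: (2*(5*(-5*(-x))))^2 = 62500.
Step 2. [(2*(5*(-5*(-x))))^2 = 62500] 62500 ≥ 0, LHS is (·)² — take ±√, so sqrt: 2*(5*(-5*(-x))) = 250 or -250.
Step 3. [2*(5*(-5*(-x))) = 250 or -250] divide by the outer 2, so div: 5*(-5*(-x)) = 125 or -125.
Step 4. [5*(-5*(-x)) = 125 or -125] LHS = 5·(…); ÷5 both sides, so div: -5*(-x) = 25 or -25.
Step 5. [-5*(-x) = 25 or -25] leading coefficient -5: divide by -5 ⇒ div: -x = -5 or 5.
Step 6. [-x = -5 or 5] leading − — multiply by −1 ⇒ neg: x = 5 or -5.

Answer: x ∈ {-5, 5}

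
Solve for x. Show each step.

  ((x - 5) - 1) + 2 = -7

Step 1. [((x - 5) - 1) + 2 = -7] 2 comes off first (subtract 2), so sub: (x - 5) - 1 = -9.
Step 2. [(x - 5) - 1 = -9] -1 is outermost — add 1 both sides ⇒ sub: x - 5 = -8.
Step 3. [x - 5 = -8] the outer -5 inverts by adding 5. So sub: x = -3.

Answer: x ∈ {-3}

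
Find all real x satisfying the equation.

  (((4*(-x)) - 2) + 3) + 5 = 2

Step 1. [(((4*(-x)) - 2) + 3) + 5 = 2] subtract 5: x sits inside (… + 5) ⇒ sub: ((4*(-x)) - 2) + 3 = -3.
Step 2. [((4*(-x)) - 2) + 3 = -3] +3 is outermost — subtract 3 both sides. So sub: (4*(-x)) - 2 = -6.
Step 3. [(4*(-x)) - 2 = -6] 2 comes off first (add 2). So sub: 4*(-x) = -4.
Step 4. [4*(-x) = -4] 4 out front; divide by 4 ⇒ div: -x = -1.
Step 5. [-x = -1] flip signs both sides ⇒ neg: x = 1.

Answer: x ∈ {1}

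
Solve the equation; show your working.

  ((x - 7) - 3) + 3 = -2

Step 1. [((x - 7) - 3) + 3 = -2] subtract 3: x sits inside (… + 3), so sub: (x - 7) - 3 = -5.
Step 2. [(x - 7) - 3 = -5] peel the -3: add 3 from each side ⇒ sub: x - 7 = -2.
Step 3. [x - 7 = -2] peel the -7: add 7 from each side. So sub: x = 5.

Answer: x ∈ {5}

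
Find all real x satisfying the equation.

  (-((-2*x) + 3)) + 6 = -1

Step 1. [(-((-2*x) + 3)) + 6 = -1] +6 is outermost — subtract 6 both sides, so sub: -((-2*x) + 3) = -7.
Step 2. [-((-2*x) + 3) = -7] flip signs both sides. So neg: (-2*x) + 3 = 7.
Step 3. [(-2*x) + 3 = 7] peel the +3: subtract 3 from each side ⇒ sub: -2*x = 4.
Step 4. [-2*x = 4] -2·(inner) — divide through by -2. So div: x = -2.

Answer: x ∈ {-2}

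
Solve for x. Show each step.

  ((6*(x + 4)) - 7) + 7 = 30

Step 1. [((6*(x + 4)) - 7) + 7 = 30] 7 comes off first (subtract 7) ⇒ sub: (6*(x + 4)) - 7 = 23.
Step 2. [(6*(x + 4)) - 7 = 23] the outer -7 inverts by adding 7. So sub: 6*(x + 4) = 30.
Step 3. [6*(x + 4) = 30] divide by the outer 6, so div: x + 4 = 5.
Step 4. [x + 4 = 5] the outer +4 inverts by subtracting 4, so sub: x = 1.

Answer: x ∈ {1}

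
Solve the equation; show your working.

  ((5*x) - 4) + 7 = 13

Step 1. [((5*x) - 4) + 7 = 13] the outer +7 inverts by subtracting 7 ⇒ sub: (5*x) - 4 = 6.
Step 2. [(5*x) - 4 = 6] peel the -4: add 4 from each side ⇒ sub: 5*x = 10.
Step 3. [5*x = 10] 5·(inner) — divide through by 5, so div: x = 2.

Answer: x ∈ {2}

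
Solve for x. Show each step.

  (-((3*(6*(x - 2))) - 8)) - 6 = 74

Step 1. [(-((3*(6*(x - 2))) - 8)) - 6 = 74] -6 is outermost — add 6 both sides ⇒ sub: -((3*(6*(x - 2))) - 8) = 80.
Step 2. [-((3*(6*(x - 2))) - 8) = 80] flip signs both sides. So neg: (3*(6*(x - 2))) - 8 = -80.
Step 3. [(3*(6*(x - 2))) - 8 = -80] 8 comes off first (add 8). So sub: 3*(6*(x - 2)) = -72.
Step 4. [3*(6*(x - 2)) = -72] divide by the outer 3, so div: 6*(x - 2) = -24.
Step 5. [6*(x - 2) = -24] 6·(inner) — divide through by 6 ⇒ div: x - 2 = -4.
Step 6. [x - 2 = -4] -2 is outermost — add 2 both sides ⇒ sub: x = -2.

Answer: x ∈ {-2}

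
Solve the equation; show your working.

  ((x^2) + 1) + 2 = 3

Step 1. [((x^2) + 1) + 2 = 3] the outer +2 inverts by subtracting 2 ⇒ sub: (x^2) + 1 = 1.
Step 2. [(x^2) + 1 = 1] +1 is outermost — subtract 1 both sides. So sub: x^2 = 0.
Step 3. [x^2 = 0] LHS squared, RHS 0 ≥ 0: apply √ (±). So sqrt: x = 0.

Answer: x ∈ {0}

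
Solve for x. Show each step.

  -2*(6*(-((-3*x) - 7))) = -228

Step 1. [-2*(6*(-((-3*x) - 7))) = -228] LHS = -2·(…); ÷-2 both sides, so div: 6*(-((-3*x) - 7)) = 114.
Step 2. [6*(-((-3*x) - 7)) = 114] LHS = 6·(…); ÷6 both sides ⇒ div: -((-3*x) - 7) = 19.
Step 3. [-((-3*x) - 7) = 19] flip signs both sides, so neg: (-3*x) - 7 = -19.
Step 4. [(-3*x) - 7 = -19] peel the -7: add 7 from each side, so sub: -3*x = -12.
Step 5. [-3*x = -12] -3·(inner) — divide through by -3, so div: x = 4.

Answer: x ∈ {4}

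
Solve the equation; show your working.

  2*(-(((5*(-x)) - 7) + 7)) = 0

Step 1. [2*(-(((5*(-x)) - 7) + 7)) = 0] 2·(inner) — divide through by 2 ⇒ div: -(((5*(-x)) - 7) + 7) = 0.
Step 2. [-(((5*(-x)) - 7) + 7) = 0] flip signs both sides ⇒ neg: ((5*(-x)) - 7) + 7 = 0.
Step 3. [((5*(-x)) - 7) + 7 = 0] peel the +7: subtract 7 from each side ⇒ sub: (5*(-x)) - 7 = -7.
Step 4. [(5*(-x)) - 7 = -7] the outer -7 inverts by adding 7, so sub: 5*(-x) = 0.
Step 5. [5*(-x) = 0] 5·(inner) — divide through by 5, so div: -x = 0.
Step 6. [-x = 0] leading − — multiply by −1 ⇒ neg: x = 0.

Answer: x ∈ {0}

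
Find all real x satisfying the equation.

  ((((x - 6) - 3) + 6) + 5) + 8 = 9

Step 1. [((((x - 6) - 3) + 6) + 5) + 8 = 9] +8 is outermost — subtract 8 both sides ⇒ sub: (((x - 6) - 3) + 6) + 5 = 1.
Step 2. [(((x - 6) - 3) + 6) + 5 = 1] 5 comes off first (subtract 5) ⇒ sub: ((x - 6) - 3) + 6 = -4.
Step 3. [((x - 6) - 3) + 6 = -4] subtract 6: x sits inside (… + 6). So sub: (x - 6) - 3 = -10.
Step 4. [(x - 6) - 3 = -10] 3 comes off first (add 3), so sub: x - 6 = -7.
Step 5. [x - 6 = -7] peel the -6: add 6 from each side ⇒ sub: x = -1.

Answer: x ∈ {-1}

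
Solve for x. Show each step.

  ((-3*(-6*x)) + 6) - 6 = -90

Step 1. [((-3*(-6*x)) + 6) - 6 = -90] the outer -6 inverts by adding 6, so sub: (-3*(-6*x)) + 6 = -84.
Step 2. [(-3*(-6*x)) + 6 = -84] common factor -3 (LHS and -84) — divide through ⇒ factor: (-6*x) - 2 = 28.
Step 3. [(-6*x) - 2 = 28] add 2: x sits inside (… - 2) ⇒ sub: -6*x = 30.
Step 4. [-6*x = 30] LHS = -6·(…); ÷-6 both sides. So div: x = -5.

Answer: x ∈ {-5}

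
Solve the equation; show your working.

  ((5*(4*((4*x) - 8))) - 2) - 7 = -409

Step 1. [((5*(4*((4*x) - 8))) - 2) - 7 = -409] 7 comes off first (add 7) ⇒ sub: (5*(4*((4*x) - 8))) - 2 = -402.
Step 2. [(5*(4*((4*x) - 8))) - 2 = -402] -2 is outermost — add 2 both sides, so sub: 5*(4*((4*x) - 8)) = -400.
Step 3. [5*(4*((4*x) - 8)) = -400] LHS = 5·(…); ÷5 both sides, so div: 4*((4*x) - 8) = -80.
Step 4. [4*((4*x) - 8) = -80] 4 out front; divide by 4 ⇒ div: (4*x) - 8 = -20.
Step 5. [(4*x) - 8 = -20] 4 divides every term; factor it out, so factor: x - 2 = -5.
Step 6. [x - 2 = -5] -2 is outermost — add 2 both sides. So sub: x = -3.

Answer: x ∈ {-3}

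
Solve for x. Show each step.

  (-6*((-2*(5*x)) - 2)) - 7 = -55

Step 1. [(-6*((-2*(5*x)) - 2)) - 7 = -55] add 7: x sits inside (… - 7), so sub: -6*((-2*(5*x)) - 2) = -48.
Step 2. [-6*((-2*(5*x)) - 2) = -48] -6·(inner) — divide through by -6, so div: (-2*(5*x)) - 2 = 8.
Step 3. [(-2*(5*x)) - 2 = 8] the outer -2 inverts by adding 2. So sub: -2*(5*x) = 10.
Step 4. [-2*(5*x) = 10] -2·(inner) — divide through by -2. So div: 5*x = -5.
Step 5. [5*x = -5] 5 out front; divide by 5. So div: x = -1.

Answer: x ∈ {-1}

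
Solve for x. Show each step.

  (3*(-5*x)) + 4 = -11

Step 1. [(3*(-5*x)) + 4 = -11] subtract 4: x sits inside (… + 4) ⇒ sub: 3*(-5*x) = -15.
Step 2. [3*(-5*x) = -15] divide by the outer 3, so div: -5*x = -5.
Step 3. [-5*x = -5] -5·(inner) — divide through by -5, so div: x = 1.

Answer: x ∈ {1}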